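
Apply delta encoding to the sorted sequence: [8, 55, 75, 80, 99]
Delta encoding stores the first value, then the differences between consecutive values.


First value: 8
Deltas:
  55 - 8 = 47
  75 - 55 = 20
  80 - 75 = 5
  99 - 80 = 19


Delta encoded: [8, 47, 20, 5, 19]


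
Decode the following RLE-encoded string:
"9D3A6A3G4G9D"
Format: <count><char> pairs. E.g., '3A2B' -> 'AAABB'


Expanding each <count><char> pair:
  9D -> 'DDDDDDDDD'
  3A -> 'AAA'
  6A -> 'AAAAAA'
  3G -> 'GGG'
  4G -> 'GGGG'
  9D -> 'DDDDDDDDD'

Decoded = DDDDDDDDDAAAAAAAAAGGGGGGGDDDDDDDDD


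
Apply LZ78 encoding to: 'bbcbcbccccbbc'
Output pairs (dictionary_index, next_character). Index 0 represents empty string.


LZ78 encoding steps:
Dictionary: {0: ''}
Step 1: w='' (idx 0), next='b' -> output (0, 'b'), add 'b' as idx 1
Step 2: w='b' (idx 1), next='c' -> output (1, 'c'), add 'bc' as idx 2
Step 3: w='bc' (idx 2), next='b' -> output (2, 'b'), add 'bcb' as idx 3
Step 4: w='' (idx 0), next='c' -> output (0, 'c'), add 'c' as idx 4
Step 5: w='c' (idx 4), next='c' -> output (4, 'c'), add 'cc' as idx 5
Step 6: w='c' (idx 4), next='b' -> output (4, 'b'), add 'cb' as idx 6
Step 7: w='bc' (idx 2), end of input -> output (2, '')


Encoded: [(0, 'b'), (1, 'c'), (2, 'b'), (0, 'c'), (4, 'c'), (4, 'b'), (2, '')]


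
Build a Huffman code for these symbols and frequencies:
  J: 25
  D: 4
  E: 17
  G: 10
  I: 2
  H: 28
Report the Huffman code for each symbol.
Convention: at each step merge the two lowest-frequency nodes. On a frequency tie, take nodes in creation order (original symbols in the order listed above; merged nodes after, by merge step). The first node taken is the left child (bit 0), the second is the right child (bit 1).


Huffman tree construction:
Step 1: Merge I(2) + D(4) = 6
Step 2: Merge (I+D)(6) + G(10) = 16
Step 3: Merge ((I+D)+G)(16) + E(17) = 33
Step 4: Merge J(25) + H(28) = 53
Step 5: Merge (((I+D)+G)+E)(33) + (J+H)(53) = 86
Read each symbol's code off the tree from the root (left child = 0, right child = 1).

Codes:
  J: 10 (length 2)
  D: 0001 (length 4)
  E: 01 (length 2)
  G: 001 (length 3)
  I: 0000 (length 4)
  H: 11 (length 2)
Average code length: 194/86 = 2.2558 bits/symbol


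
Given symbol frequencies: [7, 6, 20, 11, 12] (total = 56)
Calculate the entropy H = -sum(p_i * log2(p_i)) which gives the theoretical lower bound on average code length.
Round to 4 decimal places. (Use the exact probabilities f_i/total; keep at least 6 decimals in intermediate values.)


Per-symbol terms -p_i * log2(p_i) with p_i = f_i/56:
  p = 7/56 = 0.125000: log2(p) = -3.000000, -p*log2(p) = 0.375000
  p = 6/56 = 0.107143: log2(p) = -3.222392, -p*log2(p) = 0.345256
  p = 20/56 = 0.357143: log2(p) = -1.485427, -p*log2(p) = 0.530510
  p = 11/56 = 0.196429: log2(p) = -2.347923, -p*log2(p) = 0.461199
  p = 12/56 = 0.214286: log2(p) = -2.222392, -p*log2(p) = 0.476227
H = 0.375000 + 0.345256 + 0.530510 + 0.461199 + 0.476227 = 2.188192

H = 2.1882 bits/symbol


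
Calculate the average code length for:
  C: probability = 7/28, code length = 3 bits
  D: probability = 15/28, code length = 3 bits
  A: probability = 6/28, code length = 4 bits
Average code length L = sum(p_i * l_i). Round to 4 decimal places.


Weighted contributions p_i * l_i:
  C: (7/28) * 3 = 21/28
  D: (15/28) * 3 = 45/28
  A: (6/28) * 4 = 24/28
Sum = (21 + 45 + 24)/28 = 90/28

L = 90/28 = 3.2143 bits/symbol


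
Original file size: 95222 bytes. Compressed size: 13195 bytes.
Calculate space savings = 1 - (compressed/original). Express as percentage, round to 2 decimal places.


ratio = compressed/original = 13195/95222 = 0.138571
savings = 1 - ratio = 1 - 0.138571 = 0.861429
as a percentage: 0.861429 * 100 = 86.14%

Space savings = 1 - 13195/95222 = 86.14%


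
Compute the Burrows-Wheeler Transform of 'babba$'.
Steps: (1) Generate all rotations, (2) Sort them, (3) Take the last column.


Rotations (sorted):
  0: $babba -> last char: a
  1: a$babb -> last char: b
  2: abba$b -> last char: b
  3: ba$bab -> last char: b
  4: babba$ -> last char: $
  5: bba$ba -> last char: a


BWT = abbb$a


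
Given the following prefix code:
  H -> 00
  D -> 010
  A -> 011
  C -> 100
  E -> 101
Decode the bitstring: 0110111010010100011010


Decoding step by step:
Bits 011 -> A
Bits 011 -> A
Bits 101 -> E
Bits 00 -> H
Bits 101 -> E
Bits 00 -> H
Bits 011 -> A
Bits 010 -> D


Decoded message: AAEHEHAD


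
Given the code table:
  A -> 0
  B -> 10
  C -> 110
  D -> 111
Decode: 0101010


Decoding:
0 -> A
10 -> B
10 -> B
10 -> B


Result: ABBB


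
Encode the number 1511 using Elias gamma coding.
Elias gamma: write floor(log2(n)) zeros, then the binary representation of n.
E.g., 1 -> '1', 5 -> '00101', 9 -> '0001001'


num_bits = floor(log2(1511)) + 1 = 11
leading_zeros = num_bits - 1 = 10
binary(1511) = 10111100111

Elias gamma(1511) = '0000000000' + '10111100111' = 000000000010111100111 (21 bits)


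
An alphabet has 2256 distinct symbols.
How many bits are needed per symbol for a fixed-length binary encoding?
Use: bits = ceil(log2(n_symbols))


log2(2256) = 11.1396
Bracket: 2^11 = 2048 < 2256 <= 2^12 = 4096
So ceil(log2(2256)) = 12

bits = ceil(log2(2256)) = ceil(11.1396) = 12 bits


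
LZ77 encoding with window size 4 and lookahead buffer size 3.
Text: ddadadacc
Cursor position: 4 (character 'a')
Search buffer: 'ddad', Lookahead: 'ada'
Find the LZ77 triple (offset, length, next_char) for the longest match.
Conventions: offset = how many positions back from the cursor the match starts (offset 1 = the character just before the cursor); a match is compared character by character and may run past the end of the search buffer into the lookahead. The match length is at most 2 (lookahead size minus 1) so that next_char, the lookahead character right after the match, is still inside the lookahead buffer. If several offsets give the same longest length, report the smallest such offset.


Try each offset into the search buffer:
  offset=1 (pos 3, char 'd'): match length 0
  offset=2 (pos 2, char 'a'): match length 2
  offset=3 (pos 1, char 'd'): match length 0
  offset=4 (pos 0, char 'd'): match length 0
Longest match has length 2 at offset 2.
next_char = character at position 4 + 2 = 6 -> 'a'

Best match: offset=2, length=2 (matching 'ad' starting at position 2)
LZ77 triple: (2, 2, 'a')


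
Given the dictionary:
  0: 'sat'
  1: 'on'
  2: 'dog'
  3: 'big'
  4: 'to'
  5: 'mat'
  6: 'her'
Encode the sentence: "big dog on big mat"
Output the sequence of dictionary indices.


Look up each word in the dictionary:
  'big' -> 3
  'dog' -> 2
  'on' -> 1
  'big' -> 3
  'mat' -> 5

Encoded: [3, 2, 1, 3, 5]


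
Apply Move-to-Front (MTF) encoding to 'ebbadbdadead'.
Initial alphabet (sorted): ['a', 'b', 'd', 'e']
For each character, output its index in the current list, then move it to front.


MTF encoding:
'e': index 3 in ['a', 'b', 'd', 'e'] -> ['e', 'a', 'b', 'd']
'b': index 2 in ['e', 'a', 'b', 'd'] -> ['b', 'e', 'a', 'd']
'b': index 0 in ['b', 'e', 'a', 'd'] -> ['b', 'e', 'a', 'd']
'a': index 2 in ['b', 'e', 'a', 'd'] -> ['a', 'b', 'e', 'd']
'd': index 3 in ['a', 'b', 'e', 'd'] -> ['d', 'a', 'b', 'e']
'b': index 2 in ['d', 'a', 'b', 'e'] -> ['b', 'd', 'a', 'e']
'd': index 1 in ['b', 'd', 'a', 'e'] -> ['d', 'b', 'a', 'e']
'a': index 2 in ['d', 'b', 'a', 'e'] -> ['a', 'd', 'b', 'e']
'd': index 1 in ['a', 'd', 'b', 'e'] -> ['d', 'a', 'b', 'e']
'e': index 3 in ['d', 'a', 'b', 'e'] -> ['e', 'd', 'a', 'b']
'a': index 2 in ['e', 'd', 'a', 'b'] -> ['a', 'e', 'd', 'b']
'd': index 2 in ['a', 'e', 'd', 'b'] -> ['d', 'a', 'e', 'b']


Output: [3, 2, 0, 2, 3, 2, 1, 2, 1, 3, 2, 2]


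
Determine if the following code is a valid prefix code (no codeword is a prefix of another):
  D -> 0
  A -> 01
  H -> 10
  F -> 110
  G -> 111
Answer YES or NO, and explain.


Checking each pair (does one codeword prefix another?):
  D='0' vs A='01': prefix -- VIOLATION

NO -- this is NOT a valid prefix code. D (0) is a prefix of A (01).


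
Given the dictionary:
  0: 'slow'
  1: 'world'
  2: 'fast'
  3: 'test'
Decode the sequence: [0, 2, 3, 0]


Look up each index in the dictionary:
  0 -> 'slow'
  2 -> 'fast'
  3 -> 'test'
  0 -> 'slow'

Decoded: "slow fast test slow"


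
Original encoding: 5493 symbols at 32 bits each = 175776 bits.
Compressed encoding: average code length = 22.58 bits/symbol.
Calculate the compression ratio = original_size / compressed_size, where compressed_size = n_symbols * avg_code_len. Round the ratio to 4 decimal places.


original_size = n_symbols * orig_bits = 5493 * 32 = 175776 bits
compressed_size = n_symbols * avg_code_len = 5493 * 22.58 = 124031.94 bits
ratio = original_size / compressed_size = 175776 / 124031.94 = 1.4172

Compression ratio = 1.4172


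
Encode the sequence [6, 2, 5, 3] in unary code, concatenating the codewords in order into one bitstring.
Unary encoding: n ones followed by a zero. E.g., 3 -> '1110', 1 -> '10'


Encode each number as n ones followed by a terminating 0:
  6 -> 1111110 (7 bits)
  2 -> 110 (3 bits)
  5 -> 111110 (6 bits)
  3 -> 1110 (4 bits)
Total length = 7 + 3 + 6 + 4 = 20 bits.

Unary([6, 2, 5, 3]) = 11111101101111101110 (20 bits)


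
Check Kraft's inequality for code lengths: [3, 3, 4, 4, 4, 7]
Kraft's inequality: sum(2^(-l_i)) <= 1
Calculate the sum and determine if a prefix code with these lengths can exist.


Sum = 2^(-3) + 2^(-3) + 2^(-4) + 2^(-4) + 2^(-4) + 2^(-7)
    = 0.125 + 0.125 + 0.0625 + 0.0625 + 0.0625 + 0.0078125
    = 57/128 = 0.4453125
Since 0.4453125 <= 1, Kraft's inequality IS satisfied.
A prefix code with these lengths CAN exist.

Kraft sum = 0.4453125. Satisfied.


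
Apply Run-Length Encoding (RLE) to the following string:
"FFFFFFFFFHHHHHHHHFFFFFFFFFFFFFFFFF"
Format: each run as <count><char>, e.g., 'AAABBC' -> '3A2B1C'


Scanning runs left to right:
  i=0: run of 'F' x 9 -> '9F'
  i=9: run of 'H' x 8 -> '8H'
  i=17: run of 'F' x 17 -> '17F'

RLE = 9F8H17F


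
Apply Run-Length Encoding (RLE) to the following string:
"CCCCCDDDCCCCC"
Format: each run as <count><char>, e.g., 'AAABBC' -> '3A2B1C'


Scanning runs left to right:
  i=0: run of 'C' x 5 -> '5C'
  i=5: run of 'D' x 3 -> '3D'
  i=8: run of 'C' x 5 -> '5C'

RLE = 5C3D5C


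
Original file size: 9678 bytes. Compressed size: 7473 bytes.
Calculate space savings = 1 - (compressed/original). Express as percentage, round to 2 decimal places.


ratio = compressed/original = 7473/9678 = 0.772164
savings = 1 - ratio = 1 - 0.772164 = 0.227836
as a percentage: 0.227836 * 100 = 22.78%

Space savings = 1 - 7473/9678 = 22.78%


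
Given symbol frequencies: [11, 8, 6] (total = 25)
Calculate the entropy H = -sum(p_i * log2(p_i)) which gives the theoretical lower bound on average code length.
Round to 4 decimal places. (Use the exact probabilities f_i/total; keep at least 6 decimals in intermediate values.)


Per-symbol terms -p_i * log2(p_i) with p_i = f_i/25:
  p = 11/25 = 0.440000: log2(p) = -1.184425, -p*log2(p) = 0.521147
  p = 8/25 = 0.320000: log2(p) = -1.643856, -p*log2(p) = 0.526034
  p = 6/25 = 0.240000: log2(p) = -2.058894, -p*log2(p) = 0.494134
H = 0.521147 + 0.526034 + 0.494134 = 1.541315

H = 1.5413 bits/symbol


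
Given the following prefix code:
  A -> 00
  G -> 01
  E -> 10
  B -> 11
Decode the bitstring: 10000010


Decoding step by step:
Bits 10 -> E
Bits 00 -> A
Bits 00 -> A
Bits 10 -> E


Decoded message: EAAE


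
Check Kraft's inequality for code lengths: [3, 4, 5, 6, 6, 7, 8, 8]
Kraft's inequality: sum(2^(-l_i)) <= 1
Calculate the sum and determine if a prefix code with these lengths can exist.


Sum = 2^(-3) + 2^(-4) + 2^(-5) + 2^(-6) + 2^(-6) + 2^(-7) + 2^(-8) + 2^(-8)
    = 0.125 + 0.0625 + 0.03125 + 0.015625 + 0.015625 + 0.0078125 + 0.00390625 + 0.00390625
    = 68/256 = 0.265625
Since 0.265625 <= 1, Kraft's inequality IS satisfied.
A prefix code with these lengths CAN exist.

Kraft sum = 0.265625. Satisfied.


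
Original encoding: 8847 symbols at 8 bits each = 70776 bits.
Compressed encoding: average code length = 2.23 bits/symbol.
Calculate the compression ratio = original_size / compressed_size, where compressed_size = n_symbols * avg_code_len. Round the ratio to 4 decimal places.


original_size = n_symbols * orig_bits = 8847 * 8 = 70776 bits
compressed_size = n_symbols * avg_code_len = 8847 * 2.23 = 19728.81 bits
ratio = original_size / compressed_size = 70776 / 19728.81 = 3.5874

Compression ratio = 3.5874


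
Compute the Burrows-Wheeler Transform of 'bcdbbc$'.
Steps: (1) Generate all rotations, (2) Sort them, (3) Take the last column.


Rotations (sorted):
  0: $bcdbbc -> last char: c
  1: bbc$bcd -> last char: d
  2: bc$bcdb -> last char: b
  3: bcdbbc$ -> last char: $
  4: c$bcdbb -> last char: b
  5: cdbbc$b -> last char: b
  6: dbbc$bc -> last char: c


BWT = cdb$bbc


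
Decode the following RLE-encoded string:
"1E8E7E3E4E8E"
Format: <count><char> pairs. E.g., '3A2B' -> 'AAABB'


Expanding each <count><char> pair:
  1E -> 'E'
  8E -> 'EEEEEEEE'
  7E -> 'EEEEEEE'
  3E -> 'EEE'
  4E -> 'EEEE'
  8E -> 'EEEEEEEE'

Decoded = EEEEEEEEEEEEEEEEEEEEEEEEEEEEEEE


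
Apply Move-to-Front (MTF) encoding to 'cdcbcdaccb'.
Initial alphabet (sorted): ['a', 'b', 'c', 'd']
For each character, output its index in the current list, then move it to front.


MTF encoding:
'c': index 2 in ['a', 'b', 'c', 'd'] -> ['c', 'a', 'b', 'd']
'd': index 3 in ['c', 'a', 'b', 'd'] -> ['d', 'c', 'a', 'b']
'c': index 1 in ['d', 'c', 'a', 'b'] -> ['c', 'd', 'a', 'b']
'b': index 3 in ['c', 'd', 'a', 'b'] -> ['b', 'c', 'd', 'a']
'c': index 1 in ['b', 'c', 'd', 'a'] -> ['c', 'b', 'd', 'a']
'd': index 2 in ['c', 'b', 'd', 'a'] -> ['d', 'c', 'b', 'a']
'a': index 3 in ['d', 'c', 'b', 'a'] -> ['a', 'd', 'c', 'b']
'c': index 2 in ['a', 'd', 'c', 'b'] -> ['c', 'a', 'd', 'b']
'c': index 0 in ['c', 'a', 'd', 'b'] -> ['c', 'a', 'd', 'b']
'b': index 3 in ['c', 'a', 'd', 'b'] -> ['b', 'c', 'a', 'd']


Output: [2, 3, 1, 3, 1, 2, 3, 2, 0, 3]


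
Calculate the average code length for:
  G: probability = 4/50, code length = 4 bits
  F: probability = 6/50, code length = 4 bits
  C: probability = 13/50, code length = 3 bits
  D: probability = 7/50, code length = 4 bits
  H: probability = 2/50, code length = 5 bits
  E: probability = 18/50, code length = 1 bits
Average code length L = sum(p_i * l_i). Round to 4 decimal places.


Weighted contributions p_i * l_i:
  G: (4/50) * 4 = 16/50
  F: (6/50) * 4 = 24/50
  C: (13/50) * 3 = 39/50
  D: (7/50) * 4 = 28/50
  H: (2/50) * 5 = 10/50
  E: (18/50) * 1 = 18/50
Sum = (16 + 24 + 39 + 28 + 10 + 18)/50 = 135/50

L = 135/50 = 2.7000 bits/symbol


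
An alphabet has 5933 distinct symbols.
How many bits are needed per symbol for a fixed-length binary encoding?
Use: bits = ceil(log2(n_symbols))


log2(5933) = 12.5345
Bracket: 2^12 = 4096 < 5933 <= 2^13 = 8192
So ceil(log2(5933)) = 13

bits = ceil(log2(5933)) = ceil(12.5345) = 13 bits


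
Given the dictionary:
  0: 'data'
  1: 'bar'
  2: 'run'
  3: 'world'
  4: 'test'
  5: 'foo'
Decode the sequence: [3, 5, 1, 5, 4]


Look up each index in the dictionary:
  3 -> 'world'
  5 -> 'foo'
  1 -> 'bar'
  5 -> 'foo'
  4 -> 'test'

Decoded: "world foo bar foo test"


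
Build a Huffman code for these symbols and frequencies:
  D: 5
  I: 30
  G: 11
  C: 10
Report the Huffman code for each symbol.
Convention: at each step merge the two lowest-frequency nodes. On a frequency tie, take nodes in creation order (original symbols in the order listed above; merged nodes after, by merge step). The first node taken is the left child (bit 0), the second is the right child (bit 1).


Huffman tree construction:
Step 1: Merge D(5) + C(10) = 15
Step 2: Merge G(11) + (D+C)(15) = 26
Step 3: Merge (G+(D+C))(26) + I(30) = 56
Read each symbol's code off the tree from the root (left child = 0, right child = 1).

Codes:
  D: 010 (length 3)
  I: 1 (length 1)
  G: 00 (length 2)
  C: 011 (length 3)
Average code length: 97/56 = 1.7321 bits/symbol


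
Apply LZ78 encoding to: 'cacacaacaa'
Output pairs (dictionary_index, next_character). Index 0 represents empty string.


LZ78 encoding steps:
Dictionary: {0: ''}
Step 1: w='' (idx 0), next='c' -> output (0, 'c'), add 'c' as idx 1
Step 2: w='' (idx 0), next='a' -> output (0, 'a'), add 'a' as idx 2
Step 3: w='c' (idx 1), next='a' -> output (1, 'a'), add 'ca' as idx 3
Step 4: w='ca' (idx 3), next='a' -> output (3, 'a'), add 'caa' as idx 4
Step 5: w='caa' (idx 4), end of input -> output (4, '')


Encoded: [(0, 'c'), (0, 'a'), (1, 'a'), (3, 'a'), (4, '')]


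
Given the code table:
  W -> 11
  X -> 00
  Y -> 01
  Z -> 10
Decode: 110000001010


Decoding:
11 -> W
00 -> X
00 -> X
00 -> X
10 -> Z
10 -> Z


Result: WXXXZZ


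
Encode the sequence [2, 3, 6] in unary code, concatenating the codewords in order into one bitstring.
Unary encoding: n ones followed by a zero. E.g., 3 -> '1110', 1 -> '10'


Encode each number as n ones followed by a terminating 0:
  2 -> 110 (3 bits)
  3 -> 1110 (4 bits)
  6 -> 1111110 (7 bits)
Total length = 3 + 4 + 7 = 14 bits.

Unary([2, 3, 6]) = 11011101111110 (14 bits)


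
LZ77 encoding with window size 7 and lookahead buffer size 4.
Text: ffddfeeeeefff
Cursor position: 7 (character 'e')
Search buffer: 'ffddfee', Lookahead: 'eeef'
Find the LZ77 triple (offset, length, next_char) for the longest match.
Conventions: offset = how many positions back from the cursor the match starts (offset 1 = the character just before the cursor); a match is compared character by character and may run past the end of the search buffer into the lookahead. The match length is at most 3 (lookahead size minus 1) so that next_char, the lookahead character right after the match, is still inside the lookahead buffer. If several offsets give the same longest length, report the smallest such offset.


Try each offset into the search buffer:
  offset=1 (pos 6, char 'e'): match length 3
  offset=2 (pos 5, char 'e'): match length 3
  offset=3 (pos 4, char 'f'): match length 0
  offset=4 (pos 3, char 'd'): match length 0
  offset=5 (pos 2, char 'd'): match length 0
  offset=6 (pos 1, char 'f'): match length 0
  offset=7 (pos 0, char 'f'): match length 0
Longest match has length 3, found at offsets 1, 2; take the smallest, offset 1.
next_char = character at position 7 + 3 = 10 -> 'f'

Best match: offset=1, length=3 (matching 'eee' starting at position 6)
LZ77 triple: (1, 3, 'f')


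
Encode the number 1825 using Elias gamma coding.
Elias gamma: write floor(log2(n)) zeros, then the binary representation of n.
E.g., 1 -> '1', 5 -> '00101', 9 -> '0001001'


num_bits = floor(log2(1825)) + 1 = 11
leading_zeros = num_bits - 1 = 10
binary(1825) = 11100100001

Elias gamma(1825) = '0000000000' + '11100100001' = 000000000011100100001 (21 bits)


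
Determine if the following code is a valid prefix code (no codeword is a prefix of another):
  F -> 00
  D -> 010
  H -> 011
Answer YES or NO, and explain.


Checking each pair (does one codeword prefix another?):
  F='00' vs D='010': no prefix
  F='00' vs H='011': no prefix
  D='010' vs F='00': no prefix
  D='010' vs H='011': no prefix
  H='011' vs F='00': no prefix
  H='011' vs D='010': no prefix
No violation found over all pairs.

YES -- this is a valid prefix code. No codeword is a prefix of any other codeword.


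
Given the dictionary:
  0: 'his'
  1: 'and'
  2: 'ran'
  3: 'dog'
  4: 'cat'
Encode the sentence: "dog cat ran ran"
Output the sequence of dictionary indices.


Look up each word in the dictionary:
  'dog' -> 3
  'cat' -> 4
  'ran' -> 2
  'ran' -> 2

Encoded: [3, 4, 2, 2]


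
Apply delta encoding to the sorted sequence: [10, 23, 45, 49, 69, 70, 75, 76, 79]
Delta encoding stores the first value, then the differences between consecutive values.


First value: 10
Deltas:
  23 - 10 = 13
  45 - 23 = 22
  49 - 45 = 4
  69 - 49 = 20
  70 - 69 = 1
  75 - 70 = 5
  76 - 75 = 1
  79 - 76 = 3


Delta encoded: [10, 13, 22, 4, 20, 1, 5, 1, 3]


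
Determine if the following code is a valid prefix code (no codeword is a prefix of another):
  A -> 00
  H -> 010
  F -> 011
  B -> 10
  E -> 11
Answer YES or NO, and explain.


Checking each pair (does one codeword prefix another?):
  A='00' vs H='010': no prefix
  A='00' vs F='011': no prefix
  A='00' vs B='10': no prefix
  A='00' vs E='11': no prefix
  H='010' vs A='00': no prefix
  H='010' vs F='011': no prefix
  H='010' vs B='10': no prefix
  H='010' vs E='11': no prefix
  F='011' vs A='00': no prefix
  F='011' vs H='010': no prefix
  F='011' vs B='10': no prefix
  F='011' vs E='11': no prefix
  B='10' vs A='00': no prefix
  B='10' vs H='010': no prefix
  B='10' vs F='011': no prefix
  B='10' vs E='11': no prefix
  E='11' vs A='00': no prefix
  E='11' vs H='010': no prefix
  E='11' vs F='011': no prefix
  E='11' vs B='10': no prefix
No violation found over all pairs.

YES -- this is a valid prefix code. No codeword is a prefix of any other codeword.


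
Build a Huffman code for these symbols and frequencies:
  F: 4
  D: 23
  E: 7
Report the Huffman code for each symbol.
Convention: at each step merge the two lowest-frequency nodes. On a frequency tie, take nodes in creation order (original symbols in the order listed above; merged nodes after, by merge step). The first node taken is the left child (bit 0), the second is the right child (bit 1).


Huffman tree construction:
Step 1: Merge F(4) + E(7) = 11
Step 2: Merge (F+E)(11) + D(23) = 34
Read each symbol's code off the tree from the root (left child = 0, right child = 1).

Codes:
  F: 00 (length 2)
  D: 1 (length 1)
  E: 01 (length 2)
Average code length: 45/34 = 1.3235 bits/symbol


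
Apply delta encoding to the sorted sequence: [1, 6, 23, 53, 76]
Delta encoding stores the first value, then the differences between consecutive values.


First value: 1
Deltas:
  6 - 1 = 5
  23 - 6 = 17
  53 - 23 = 30
  76 - 53 = 23


Delta encoded: [1, 5, 17, 30, 23]


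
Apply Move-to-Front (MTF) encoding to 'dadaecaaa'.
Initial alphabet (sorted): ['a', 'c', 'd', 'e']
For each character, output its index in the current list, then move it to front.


MTF encoding:
'd': index 2 in ['a', 'c', 'd', 'e'] -> ['d', 'a', 'c', 'e']
'a': index 1 in ['d', 'a', 'c', 'e'] -> ['a', 'd', 'c', 'e']
'd': index 1 in ['a', 'd', 'c', 'e'] -> ['d', 'a', 'c', 'e']
'a': index 1 in ['d', 'a', 'c', 'e'] -> ['a', 'd', 'c', 'e']
'e': index 3 in ['a', 'd', 'c', 'e'] -> ['e', 'a', 'd', 'c']
'c': index 3 in ['e', 'a', 'd', 'c'] -> ['c', 'e', 'a', 'd']
'a': index 2 in ['c', 'e', 'a', 'd'] -> ['a', 'c', 'e', 'd']
'a': index 0 in ['a', 'c', 'e', 'd'] -> ['a', 'c', 'e', 'd']
'a': index 0 in ['a', 'c', 'e', 'd'] -> ['a', 'c', 'e', 'd']


Output: [2, 1, 1, 1, 3, 3, 2, 0, 0]


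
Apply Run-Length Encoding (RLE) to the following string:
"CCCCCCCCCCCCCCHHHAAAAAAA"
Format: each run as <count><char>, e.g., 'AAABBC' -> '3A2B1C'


Scanning runs left to right:
  i=0: run of 'C' x 14 -> '14C'
  i=14: run of 'H' x 3 -> '3H'
  i=17: run of 'A' x 7 -> '7A'

RLE = 14C3H7A


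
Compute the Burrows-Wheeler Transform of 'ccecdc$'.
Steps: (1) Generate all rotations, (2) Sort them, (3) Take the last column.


Rotations (sorted):
  0: $ccecdc -> last char: c
  1: c$ccecd -> last char: d
  2: ccecdc$ -> last char: $
  3: cdc$cce -> last char: e
  4: cecdc$c -> last char: c
  5: dc$ccec -> last char: c
  6: ecdc$cc -> last char: c


BWT = cd$eccc


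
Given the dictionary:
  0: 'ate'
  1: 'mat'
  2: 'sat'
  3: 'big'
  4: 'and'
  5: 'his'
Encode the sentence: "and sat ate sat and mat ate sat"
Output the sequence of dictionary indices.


Look up each word in the dictionary:
  'and' -> 4
  'sat' -> 2
  'ate' -> 0
  'sat' -> 2
  'and' -> 4
  'mat' -> 1
  'ate' -> 0
  'sat' -> 2

Encoded: [4, 2, 0, 2, 4, 1, 0, 2]


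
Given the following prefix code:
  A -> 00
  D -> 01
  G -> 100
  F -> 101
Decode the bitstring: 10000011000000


Decoding step by step:
Bits 100 -> G
Bits 00 -> A
Bits 01 -> D
Bits 100 -> G
Bits 00 -> A
Bits 00 -> A


Decoded message: GADGAA


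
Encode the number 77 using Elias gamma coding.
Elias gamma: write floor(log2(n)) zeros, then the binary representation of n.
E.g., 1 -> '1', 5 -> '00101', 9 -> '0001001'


num_bits = floor(log2(77)) + 1 = 7
leading_zeros = num_bits - 1 = 6
binary(77) = 1001101

Elias gamma(77) = '000000' + '1001101' = 0000001001101 (13 bits)


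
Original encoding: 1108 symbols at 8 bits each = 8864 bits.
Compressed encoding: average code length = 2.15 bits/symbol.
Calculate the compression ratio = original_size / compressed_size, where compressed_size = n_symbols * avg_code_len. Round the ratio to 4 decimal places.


original_size = n_symbols * orig_bits = 1108 * 8 = 8864 bits
compressed_size = n_symbols * avg_code_len = 1108 * 2.15 = 2382.2 bits
ratio = original_size / compressed_size = 8864 / 2382.2 = 3.7209

Compression ratio = 3.7209


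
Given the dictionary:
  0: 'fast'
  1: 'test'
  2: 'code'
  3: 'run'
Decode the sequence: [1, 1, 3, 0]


Look up each index in the dictionary:
  1 -> 'test'
  1 -> 'test'
  3 -> 'run'
  0 -> 'fast'

Decoded: "test test run fast"


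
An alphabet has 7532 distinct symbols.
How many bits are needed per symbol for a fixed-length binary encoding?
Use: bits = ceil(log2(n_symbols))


log2(7532) = 12.8788
Bracket: 2^12 = 4096 < 7532 <= 2^13 = 8192
So ceil(log2(7532)) = 13

bits = ceil(log2(7532)) = ceil(12.8788) = 13 bits


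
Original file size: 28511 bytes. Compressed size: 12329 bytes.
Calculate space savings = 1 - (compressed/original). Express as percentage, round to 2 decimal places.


ratio = compressed/original = 12329/28511 = 0.43243
savings = 1 - ratio = 1 - 0.43243 = 0.56757
as a percentage: 0.56757 * 100 = 56.76%

Space savings = 1 - 12329/28511 = 56.76%


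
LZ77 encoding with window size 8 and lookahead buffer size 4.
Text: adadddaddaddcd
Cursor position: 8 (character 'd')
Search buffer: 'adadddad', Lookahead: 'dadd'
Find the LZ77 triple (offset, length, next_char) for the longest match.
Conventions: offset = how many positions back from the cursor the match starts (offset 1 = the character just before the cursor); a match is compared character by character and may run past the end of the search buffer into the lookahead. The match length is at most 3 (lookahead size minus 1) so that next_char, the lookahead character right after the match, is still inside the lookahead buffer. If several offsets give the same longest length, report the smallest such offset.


Try each offset into the search buffer:
  offset=1 (pos 7, char 'd'): match length 1
  offset=2 (pos 6, char 'a'): match length 0
  offset=3 (pos 5, char 'd'): match length 3
  offset=4 (pos 4, char 'd'): match length 1
  offset=5 (pos 3, char 'd'): match length 1
  offset=6 (pos 2, char 'a'): match length 0
  offset=7 (pos 1, char 'd'): match length 3
  offset=8 (pos 0, char 'a'): match length 0
Longest match has length 3, found at offsets 3, 7; take the smallest, offset 3.
next_char = character at position 8 + 3 = 11 -> 'd'

Best match: offset=3, length=3 (matching 'dad' starting at position 5)
LZ77 triple: (3, 3, 'd')


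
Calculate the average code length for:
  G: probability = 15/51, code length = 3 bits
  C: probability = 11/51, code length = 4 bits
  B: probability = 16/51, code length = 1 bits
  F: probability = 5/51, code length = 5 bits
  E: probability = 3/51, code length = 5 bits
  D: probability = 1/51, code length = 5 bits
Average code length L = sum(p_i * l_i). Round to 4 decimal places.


Weighted contributions p_i * l_i:
  G: (15/51) * 3 = 45/51
  C: (11/51) * 4 = 44/51
  B: (16/51) * 1 = 16/51
  F: (5/51) * 5 = 25/51
  E: (3/51) * 5 = 15/51
  D: (1/51) * 5 = 5/51
Sum = (45 + 44 + 16 + 25 + 15 + 5)/51 = 150/51

L = 150/51 = 2.9412 bits/symbol


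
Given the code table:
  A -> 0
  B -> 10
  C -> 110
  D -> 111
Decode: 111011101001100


Decoding:
111 -> D
0 -> A
111 -> D
0 -> A
10 -> B
0 -> A
110 -> C
0 -> A


Result: DADABACA


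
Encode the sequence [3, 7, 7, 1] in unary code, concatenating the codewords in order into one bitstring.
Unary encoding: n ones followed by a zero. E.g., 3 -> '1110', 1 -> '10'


Encode each number as n ones followed by a terminating 0:
  3 -> 1110 (4 bits)
  7 -> 11111110 (8 bits)
  7 -> 11111110 (8 bits)
  1 -> 10 (2 bits)
Total length = 4 + 8 + 8 + 2 = 22 bits.

Unary([3, 7, 7, 1]) = 1110111111101111111010 (22 bits)


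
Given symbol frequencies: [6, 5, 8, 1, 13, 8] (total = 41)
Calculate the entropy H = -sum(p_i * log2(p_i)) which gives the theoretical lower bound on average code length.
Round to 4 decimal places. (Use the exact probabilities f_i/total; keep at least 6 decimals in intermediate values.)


Per-symbol terms -p_i * log2(p_i) with p_i = f_i/41:
  p = 6/41 = 0.146341: log2(p) = -2.772590, -p*log2(p) = 0.405745
  p = 5/41 = 0.121951: log2(p) = -3.035624, -p*log2(p) = 0.370198
  p = 8/41 = 0.195122: log2(p) = -2.357552, -p*log2(p) = 0.460010
  p = 1/41 = 0.024390: log2(p) = -5.357552, -p*log2(p) = 0.130672
  p = 13/41 = 0.317073: log2(p) = -1.657112, -p*log2(p) = 0.525426
  p = 8/41 = 0.195122: log2(p) = -2.357552, -p*log2(p) = 0.460010
H = 0.405745 + 0.370198 + 0.460010 + 0.130672 + 0.525426 + 0.460010 = 2.352061

H = 2.3521 bits/symbol


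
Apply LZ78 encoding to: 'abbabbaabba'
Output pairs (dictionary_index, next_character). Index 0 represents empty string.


LZ78 encoding steps:
Dictionary: {0: ''}
Step 1: w='' (idx 0), next='a' -> output (0, 'a'), add 'a' as idx 1
Step 2: w='' (idx 0), next='b' -> output (0, 'b'), add 'b' as idx 2
Step 3: w='b' (idx 2), next='a' -> output (2, 'a'), add 'ba' as idx 3
Step 4: w='b' (idx 2), next='b' -> output (2, 'b'), add 'bb' as idx 4
Step 5: w='a' (idx 1), next='a' -> output (1, 'a'), add 'aa' as idx 5
Step 6: w='bb' (idx 4), next='a' -> output (4, 'a'), add 'bba' as idx 6


Encoded: [(0, 'a'), (0, 'b'), (2, 'a'), (2, 'b'), (1, 'a'), (4, 'a')]


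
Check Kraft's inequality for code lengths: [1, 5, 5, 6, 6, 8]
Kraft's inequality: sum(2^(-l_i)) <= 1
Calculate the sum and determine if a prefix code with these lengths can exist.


Sum = 2^(-1) + 2^(-5) + 2^(-5) + 2^(-6) + 2^(-6) + 2^(-8)
    = 0.5 + 0.03125 + 0.03125 + 0.015625 + 0.015625 + 0.00390625
    = 153/256 = 0.59765625
Since 0.59765625 <= 1, Kraft's inequality IS satisfied.
A prefix code with these lengths CAN exist.

Kraft sum = 0.59765625. Satisfied.


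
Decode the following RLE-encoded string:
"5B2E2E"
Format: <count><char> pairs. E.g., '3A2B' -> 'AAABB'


Expanding each <count><char> pair:
  5B -> 'BBBBB'
  2E -> 'EE'
  2E -> 'EE'

Decoded = BBBBBEEEE


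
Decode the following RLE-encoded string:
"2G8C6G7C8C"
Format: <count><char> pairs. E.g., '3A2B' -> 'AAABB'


Expanding each <count><char> pair:
  2G -> 'GG'
  8C -> 'CCCCCCCC'
  6G -> 'GGGGGG'
  7C -> 'CCCCCCC'
  8C -> 'CCCCCCCC'

Decoded = GGCCCCCCCCGGGGGGCCCCCCCCCCCCCCC


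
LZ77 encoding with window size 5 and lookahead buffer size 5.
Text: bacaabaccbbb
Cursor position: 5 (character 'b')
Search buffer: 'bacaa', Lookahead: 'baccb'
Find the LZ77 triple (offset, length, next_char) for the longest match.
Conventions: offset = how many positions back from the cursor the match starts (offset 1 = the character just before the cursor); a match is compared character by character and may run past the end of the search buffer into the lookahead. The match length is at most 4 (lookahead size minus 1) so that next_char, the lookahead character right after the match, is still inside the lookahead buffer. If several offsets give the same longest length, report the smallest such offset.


Try each offset into the search buffer:
  offset=1 (pos 4, char 'a'): match length 0
  offset=2 (pos 3, char 'a'): match length 0
  offset=3 (pos 2, char 'c'): match length 0
  offset=4 (pos 1, char 'a'): match length 0
  offset=5 (pos 0, char 'b'): match length 3
Longest match has length 3 at offset 5.
next_char = character at position 5 + 3 = 8 -> 'c'

Best match: offset=5, length=3 (matching 'bac' starting at position 0)
LZ77 triple: (5, 3, 'c')


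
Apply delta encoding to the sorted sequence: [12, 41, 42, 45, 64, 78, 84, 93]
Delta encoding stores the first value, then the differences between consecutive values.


First value: 12
Deltas:
  41 - 12 = 29
  42 - 41 = 1
  45 - 42 = 3
  64 - 45 = 19
  78 - 64 = 14
  84 - 78 = 6
  93 - 84 = 9


Delta encoded: [12, 29, 1, 3, 19, 14, 6, 9]


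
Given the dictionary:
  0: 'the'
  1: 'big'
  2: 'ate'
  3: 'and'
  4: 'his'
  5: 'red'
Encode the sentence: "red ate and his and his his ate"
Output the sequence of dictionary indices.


Look up each word in the dictionary:
  'red' -> 5
  'ate' -> 2
  'and' -> 3
  'his' -> 4
  'and' -> 3
  'his' -> 4
  'his' -> 4
  'ate' -> 2

Encoded: [5, 2, 3, 4, 3, 4, 4, 2]


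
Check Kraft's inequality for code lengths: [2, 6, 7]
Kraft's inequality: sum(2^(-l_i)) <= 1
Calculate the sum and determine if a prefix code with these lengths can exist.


Sum = 2^(-2) + 2^(-6) + 2^(-7)
    = 0.25 + 0.015625 + 0.0078125
    = 35/128 = 0.2734375
Since 0.2734375 <= 1, Kraft's inequality IS satisfied.
A prefix code with these lengths CAN exist.

Kraft sum = 0.2734375. Satisfied.


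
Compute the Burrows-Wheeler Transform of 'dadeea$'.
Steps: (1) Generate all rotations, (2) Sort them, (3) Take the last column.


Rotations (sorted):
  0: $dadeea -> last char: a
  1: a$dadee -> last char: e
  2: adeea$d -> last char: d
  3: dadeea$ -> last char: $
  4: deea$da -> last char: a
  5: ea$dade -> last char: e
  6: eea$dad -> last char: d


BWT = aed$aed


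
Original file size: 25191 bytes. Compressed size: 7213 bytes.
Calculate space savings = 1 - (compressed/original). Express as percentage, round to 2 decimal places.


ratio = compressed/original = 7213/25191 = 0.286332
savings = 1 - ratio = 1 - 0.286332 = 0.713668
as a percentage: 0.713668 * 100 = 71.37%

Space savings = 1 - 7213/25191 = 71.37%


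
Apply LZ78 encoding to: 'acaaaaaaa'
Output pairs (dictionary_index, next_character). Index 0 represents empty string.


LZ78 encoding steps:
Dictionary: {0: ''}
Step 1: w='' (idx 0), next='a' -> output (0, 'a'), add 'a' as idx 1
Step 2: w='' (idx 0), next='c' -> output (0, 'c'), add 'c' as idx 2
Step 3: w='a' (idx 1), next='a' -> output (1, 'a'), add 'aa' as idx 3
Step 4: w='aa' (idx 3), next='a' -> output (3, 'a'), add 'aaa' as idx 4
Step 5: w='aa' (idx 3), end of input -> output (3, '')


Encoded: [(0, 'a'), (0, 'c'), (1, 'a'), (3, 'a'), (3, '')]


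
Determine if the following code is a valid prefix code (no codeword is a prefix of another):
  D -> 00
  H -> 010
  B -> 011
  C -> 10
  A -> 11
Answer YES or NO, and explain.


Checking each pair (does one codeword prefix another?):
  D='00' vs H='010': no prefix
  D='00' vs B='011': no prefix
  D='00' vs C='10': no prefix
  D='00' vs A='11': no prefix
  H='010' vs D='00': no prefix
  H='010' vs B='011': no prefix
  H='010' vs C='10': no prefix
  H='010' vs A='11': no prefix
  B='011' vs D='00': no prefix
  B='011' vs H='010': no prefix
  B='011' vs C='10': no prefix
  B='011' vs A='11': no prefix
  C='10' vs D='00': no prefix
  C='10' vs H='010': no prefix
  C='10' vs B='011': no prefix
  C='10' vs A='11': no prefix
  A='11' vs D='00': no prefix
  A='11' vs H='010': no prefix
  A='11' vs B='011': no prefix
  A='11' vs C='10': no prefix
No violation found over all pairs.

YES -- this is a valid prefix code. No codeword is a prefix of any other codeword.


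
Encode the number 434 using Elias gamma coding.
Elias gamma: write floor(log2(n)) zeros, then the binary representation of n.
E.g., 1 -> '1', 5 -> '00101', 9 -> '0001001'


num_bits = floor(log2(434)) + 1 = 9
leading_zeros = num_bits - 1 = 8
binary(434) = 110110010

Elias gamma(434) = '00000000' + '110110010' = 00000000110110010 (17 bits)


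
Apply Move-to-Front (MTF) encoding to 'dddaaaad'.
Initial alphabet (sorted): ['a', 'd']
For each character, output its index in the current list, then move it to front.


MTF encoding:
'd': index 1 in ['a', 'd'] -> ['d', 'a']
'd': index 0 in ['d', 'a'] -> ['d', 'a']
'd': index 0 in ['d', 'a'] -> ['d', 'a']
'a': index 1 in ['d', 'a'] -> ['a', 'd']
'a': index 0 in ['a', 'd'] -> ['a', 'd']
'a': index 0 in ['a', 'd'] -> ['a', 'd']
'a': index 0 in ['a', 'd'] -> ['a', 'd']
'd': index 1 in ['a', 'd'] -> ['d', 'a']


Output: [1, 0, 0, 1, 0, 0, 0, 1]


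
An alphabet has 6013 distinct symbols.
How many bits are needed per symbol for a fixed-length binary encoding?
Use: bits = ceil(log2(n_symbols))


log2(6013) = 12.5539
Bracket: 2^12 = 4096 < 6013 <= 2^13 = 8192
So ceil(log2(6013)) = 13

bits = ceil(log2(6013)) = ceil(12.5539) = 13 bits


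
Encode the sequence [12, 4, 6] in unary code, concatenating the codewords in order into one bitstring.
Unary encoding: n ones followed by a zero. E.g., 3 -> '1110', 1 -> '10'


Encode each number as n ones followed by a terminating 0:
  12 -> 1111111111110 (13 bits)
  4 -> 11110 (5 bits)
  6 -> 1111110 (7 bits)
Total length = 13 + 5 + 7 = 25 bits.

Unary([12, 4, 6]) = 1111111111110111101111110 (25 bits)


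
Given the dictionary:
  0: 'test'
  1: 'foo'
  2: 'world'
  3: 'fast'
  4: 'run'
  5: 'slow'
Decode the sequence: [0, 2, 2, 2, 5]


Look up each index in the dictionary:
  0 -> 'test'
  2 -> 'world'
  2 -> 'world'
  2 -> 'world'
  5 -> 'slow'

Decoded: "test world world world slow"


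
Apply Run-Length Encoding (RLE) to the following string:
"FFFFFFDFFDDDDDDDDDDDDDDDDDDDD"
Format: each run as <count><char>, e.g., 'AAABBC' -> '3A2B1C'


Scanning runs left to right:
  i=0: run of 'F' x 6 -> '6F'
  i=6: run of 'D' x 1 -> '1D'
  i=7: run of 'F' x 2 -> '2F'
  i=9: run of 'D' x 20 -> '20D'

RLE = 6F1D2F20D


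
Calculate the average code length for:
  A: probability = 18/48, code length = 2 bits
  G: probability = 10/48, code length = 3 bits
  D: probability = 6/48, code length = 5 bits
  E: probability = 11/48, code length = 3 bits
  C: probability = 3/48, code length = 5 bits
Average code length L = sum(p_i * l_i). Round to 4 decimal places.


Weighted contributions p_i * l_i:
  A: (18/48) * 2 = 36/48
  G: (10/48) * 3 = 30/48
  D: (6/48) * 5 = 30/48
  E: (11/48) * 3 = 33/48
  C: (3/48) * 5 = 15/48
Sum = (36 + 30 + 30 + 33 + 15)/48 = 144/48

L = 144/48 = 3.0000 bits/symbol


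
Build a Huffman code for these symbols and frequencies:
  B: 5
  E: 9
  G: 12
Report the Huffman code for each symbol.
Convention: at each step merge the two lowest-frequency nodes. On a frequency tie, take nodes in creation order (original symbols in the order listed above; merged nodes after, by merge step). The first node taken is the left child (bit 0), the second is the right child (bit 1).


Huffman tree construction:
Step 1: Merge B(5) + E(9) = 14
Step 2: Merge G(12) + (B+E)(14) = 26
Read each symbol's code off the tree from the root (left child = 0, right child = 1).

Codes:
  B: 10 (length 2)
  E: 11 (length 2)
  G: 0 (length 1)
Average code length: 40/26 = 1.5385 bits/symbol


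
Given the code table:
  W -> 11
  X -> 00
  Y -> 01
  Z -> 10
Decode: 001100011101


Decoding:
00 -> X
11 -> W
00 -> X
01 -> Y
11 -> W
01 -> Y


Result: XWXYWY


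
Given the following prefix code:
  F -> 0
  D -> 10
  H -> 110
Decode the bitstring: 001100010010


Decoding step by step:
Bits 0 -> F
Bits 0 -> F
Bits 110 -> H
Bits 0 -> F
Bits 0 -> F
Bits 10 -> D
Bits 0 -> F
Bits 10 -> D


Decoded message: FFHFFDFD


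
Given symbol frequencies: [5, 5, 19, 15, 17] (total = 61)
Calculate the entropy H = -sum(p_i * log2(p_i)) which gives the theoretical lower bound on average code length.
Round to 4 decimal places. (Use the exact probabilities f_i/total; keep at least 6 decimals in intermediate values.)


Per-symbol terms -p_i * log2(p_i) with p_i = f_i/61:
  p = 5/61 = 0.081967: log2(p) = -3.608809, -p*log2(p) = 0.295804
  p = 5/61 = 0.081967: log2(p) = -3.608809, -p*log2(p) = 0.295804
  p = 19/61 = 0.311475: log2(p) = -1.682810, -p*log2(p) = 0.524154
  p = 15/61 = 0.245902: log2(p) = -2.023847, -p*log2(p) = 0.497667
  p = 17/61 = 0.278689: log2(p) = -1.843274, -p*log2(p) = 0.513699
H = 0.295804 + 0.295804 + 0.524154 + 0.497667 + 0.513699 = 2.127128

H = 2.1271 bits/symbol


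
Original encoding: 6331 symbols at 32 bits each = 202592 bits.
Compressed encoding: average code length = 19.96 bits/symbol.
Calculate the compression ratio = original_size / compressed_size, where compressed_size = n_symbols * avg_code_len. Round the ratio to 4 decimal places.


original_size = n_symbols * orig_bits = 6331 * 32 = 202592 bits
compressed_size = n_symbols * avg_code_len = 6331 * 19.96 = 126366.76 bits
ratio = original_size / compressed_size = 202592 / 126366.76 = 1.6032

Compression ratio = 1.6032
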